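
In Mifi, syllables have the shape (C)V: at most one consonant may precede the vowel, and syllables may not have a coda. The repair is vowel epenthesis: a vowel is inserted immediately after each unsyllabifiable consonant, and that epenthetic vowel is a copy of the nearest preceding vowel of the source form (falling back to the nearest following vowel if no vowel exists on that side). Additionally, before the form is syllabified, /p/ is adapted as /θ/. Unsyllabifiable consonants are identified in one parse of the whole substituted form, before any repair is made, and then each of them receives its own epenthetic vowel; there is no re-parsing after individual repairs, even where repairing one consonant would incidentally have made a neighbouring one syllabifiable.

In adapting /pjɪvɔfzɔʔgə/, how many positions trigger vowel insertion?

After substitution the input is /θjɪvɔfzɔʔgə/.
The unsyllabifiable consonants are /θ/, /f/, /ʔ/; each receives one epenthetic vowel.

3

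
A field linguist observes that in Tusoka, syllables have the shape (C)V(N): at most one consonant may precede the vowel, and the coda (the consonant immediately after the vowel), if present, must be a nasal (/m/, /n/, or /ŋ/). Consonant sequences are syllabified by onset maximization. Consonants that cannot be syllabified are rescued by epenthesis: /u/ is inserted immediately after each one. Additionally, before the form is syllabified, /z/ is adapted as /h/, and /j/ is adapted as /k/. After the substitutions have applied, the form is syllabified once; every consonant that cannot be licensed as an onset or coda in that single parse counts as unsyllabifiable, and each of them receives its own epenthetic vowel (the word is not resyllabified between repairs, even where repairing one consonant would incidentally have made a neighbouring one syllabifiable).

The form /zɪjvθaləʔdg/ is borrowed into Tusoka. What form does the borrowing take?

Substitution: /z/ → /h/, /j/ → /k/, giving /hɪkvθaləʔdg/.
Syllabifying with onset maximization leaves /k/, /v/, /ʔ/, /d/, /g/ stranded (only a nasal (/m/, /n/, or /ŋ/) is licensed in coda position; onsets are limited to one consonant).
Epenthesis after each stranded consonant: /k/ → /ku/, /v/ → /vu/, /ʔ/ → /ʔu/, /d/ → /du/, /g/ → /gu/.

hɪkuvuθaləʔudugu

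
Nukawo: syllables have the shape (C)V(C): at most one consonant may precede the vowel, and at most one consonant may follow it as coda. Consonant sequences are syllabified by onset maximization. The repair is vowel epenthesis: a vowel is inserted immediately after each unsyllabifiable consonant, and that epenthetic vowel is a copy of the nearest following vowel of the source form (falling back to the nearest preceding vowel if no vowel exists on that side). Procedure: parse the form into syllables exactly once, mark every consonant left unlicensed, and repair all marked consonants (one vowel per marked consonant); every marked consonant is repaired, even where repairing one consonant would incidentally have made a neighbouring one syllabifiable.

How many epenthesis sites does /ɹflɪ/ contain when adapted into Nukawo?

2

The unsyllabifiable consonants are /ɹ/, /f/; each receives one epenthetic vowel.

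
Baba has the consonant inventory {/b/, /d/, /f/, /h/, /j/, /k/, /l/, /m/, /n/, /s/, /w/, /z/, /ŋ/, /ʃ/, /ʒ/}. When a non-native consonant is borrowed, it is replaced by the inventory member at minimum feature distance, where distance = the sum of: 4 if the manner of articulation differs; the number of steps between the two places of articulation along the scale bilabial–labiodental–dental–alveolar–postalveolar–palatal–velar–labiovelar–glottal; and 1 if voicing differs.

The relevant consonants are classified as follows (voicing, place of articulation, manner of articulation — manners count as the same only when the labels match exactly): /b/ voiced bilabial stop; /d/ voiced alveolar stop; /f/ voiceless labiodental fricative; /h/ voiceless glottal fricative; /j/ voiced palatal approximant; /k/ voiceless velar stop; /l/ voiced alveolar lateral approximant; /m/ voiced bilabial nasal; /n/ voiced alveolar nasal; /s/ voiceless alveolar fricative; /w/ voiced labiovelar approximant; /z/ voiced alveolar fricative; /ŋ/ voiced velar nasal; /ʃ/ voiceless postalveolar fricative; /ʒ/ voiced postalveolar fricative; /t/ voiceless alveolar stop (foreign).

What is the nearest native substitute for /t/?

d

/d/ is closest: same manner (stop), place distance 0 (alveolar→alveolar), voicing differs (+1); total 1. Next closest is /k/ at distance 3.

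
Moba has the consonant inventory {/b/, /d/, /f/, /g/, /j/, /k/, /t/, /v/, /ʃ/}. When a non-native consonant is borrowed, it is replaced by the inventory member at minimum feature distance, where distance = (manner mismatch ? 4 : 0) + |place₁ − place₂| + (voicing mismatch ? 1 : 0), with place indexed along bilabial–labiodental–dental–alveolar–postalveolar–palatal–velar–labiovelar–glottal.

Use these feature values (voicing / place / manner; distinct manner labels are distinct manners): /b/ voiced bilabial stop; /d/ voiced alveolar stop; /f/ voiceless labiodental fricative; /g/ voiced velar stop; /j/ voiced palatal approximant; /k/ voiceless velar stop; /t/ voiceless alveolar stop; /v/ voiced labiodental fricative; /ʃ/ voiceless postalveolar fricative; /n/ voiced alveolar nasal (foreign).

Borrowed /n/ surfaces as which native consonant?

d

/d/ is closest: manner differs (nasal→stop, +4), place distance 0 (alveolar→alveolar), same voicing; total 4. Next closest is /t/ at distance 5.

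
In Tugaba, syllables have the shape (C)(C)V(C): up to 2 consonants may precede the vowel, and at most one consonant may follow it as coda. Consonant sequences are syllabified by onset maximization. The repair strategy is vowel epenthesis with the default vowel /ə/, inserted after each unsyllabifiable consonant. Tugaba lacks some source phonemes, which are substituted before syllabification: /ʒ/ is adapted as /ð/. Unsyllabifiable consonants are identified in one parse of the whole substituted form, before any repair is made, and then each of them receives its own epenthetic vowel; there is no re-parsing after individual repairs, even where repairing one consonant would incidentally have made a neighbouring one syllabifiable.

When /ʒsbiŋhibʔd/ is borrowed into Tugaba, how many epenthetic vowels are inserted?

After substitution the input is /ðsbiŋhibʔd/.
The unsyllabifiable consonants are /ð/, /ʔ/, /d/; each receives one epenthetic vowel.

3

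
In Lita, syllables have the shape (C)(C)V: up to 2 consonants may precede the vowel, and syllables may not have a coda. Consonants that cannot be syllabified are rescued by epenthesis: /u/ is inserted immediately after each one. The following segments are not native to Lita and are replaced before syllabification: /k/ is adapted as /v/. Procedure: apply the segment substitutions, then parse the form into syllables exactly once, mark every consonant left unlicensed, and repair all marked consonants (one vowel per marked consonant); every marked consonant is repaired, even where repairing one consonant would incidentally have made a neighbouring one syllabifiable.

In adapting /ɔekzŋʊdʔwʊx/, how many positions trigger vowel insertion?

3

After substitution the input is /ɔevzŋʊdʔwʊx/.
The unsyllabifiable consonants are /v/, /d/, /x/; each receives one epenthetic vowel.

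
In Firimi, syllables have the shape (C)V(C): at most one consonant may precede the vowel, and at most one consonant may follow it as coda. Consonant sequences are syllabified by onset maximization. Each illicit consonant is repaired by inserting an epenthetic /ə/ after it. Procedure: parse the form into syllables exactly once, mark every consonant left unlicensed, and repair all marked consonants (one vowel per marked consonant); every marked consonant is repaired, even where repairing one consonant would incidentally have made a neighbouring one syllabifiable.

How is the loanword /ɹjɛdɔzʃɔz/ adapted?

The consonants /ɹ/ cannot be parsed into a legal (C)V(C) syllable (at most one coda consonant is licensed; onsets are limited to one consonant).
Inserting the epenthetic vowel yields /ɹ/ → /ɹə/.

ɹəjɛdɔzʃɔz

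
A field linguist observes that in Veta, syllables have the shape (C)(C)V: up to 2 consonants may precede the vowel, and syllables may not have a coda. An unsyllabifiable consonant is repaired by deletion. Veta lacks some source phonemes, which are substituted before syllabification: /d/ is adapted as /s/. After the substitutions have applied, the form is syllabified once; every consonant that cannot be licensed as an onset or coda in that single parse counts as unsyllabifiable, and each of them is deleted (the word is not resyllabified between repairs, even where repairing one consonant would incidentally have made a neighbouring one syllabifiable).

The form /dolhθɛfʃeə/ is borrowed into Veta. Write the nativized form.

Substitution: /d/ → /s/, giving /solhθɛfʃeə/.
The consonants /l/ cannot be parsed into a legal (C)(C)V syllable (no codas are permitted; onsets may contain at most 2 consonants).
Deleting the stranded consonants removes /l/.

sohθɛfʃeə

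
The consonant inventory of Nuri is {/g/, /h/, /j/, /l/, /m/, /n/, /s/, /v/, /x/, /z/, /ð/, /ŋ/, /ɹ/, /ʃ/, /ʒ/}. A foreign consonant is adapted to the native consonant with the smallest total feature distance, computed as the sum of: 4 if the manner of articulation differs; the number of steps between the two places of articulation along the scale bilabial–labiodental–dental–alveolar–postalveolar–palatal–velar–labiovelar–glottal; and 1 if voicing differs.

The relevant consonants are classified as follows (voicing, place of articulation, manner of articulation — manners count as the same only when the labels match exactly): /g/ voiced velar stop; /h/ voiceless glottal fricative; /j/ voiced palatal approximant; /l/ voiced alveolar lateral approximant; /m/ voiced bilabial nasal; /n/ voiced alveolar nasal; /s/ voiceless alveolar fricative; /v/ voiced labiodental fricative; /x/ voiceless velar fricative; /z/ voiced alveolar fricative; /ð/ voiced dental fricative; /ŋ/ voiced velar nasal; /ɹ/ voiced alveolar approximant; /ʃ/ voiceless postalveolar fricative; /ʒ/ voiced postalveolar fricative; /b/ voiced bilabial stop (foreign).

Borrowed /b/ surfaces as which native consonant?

/m/ is closest: manner differs (stop→nasal, +4), place distance 0 (bilabial→bilabial), same voicing; total 4. Next closest is /v/ at distance 5.

m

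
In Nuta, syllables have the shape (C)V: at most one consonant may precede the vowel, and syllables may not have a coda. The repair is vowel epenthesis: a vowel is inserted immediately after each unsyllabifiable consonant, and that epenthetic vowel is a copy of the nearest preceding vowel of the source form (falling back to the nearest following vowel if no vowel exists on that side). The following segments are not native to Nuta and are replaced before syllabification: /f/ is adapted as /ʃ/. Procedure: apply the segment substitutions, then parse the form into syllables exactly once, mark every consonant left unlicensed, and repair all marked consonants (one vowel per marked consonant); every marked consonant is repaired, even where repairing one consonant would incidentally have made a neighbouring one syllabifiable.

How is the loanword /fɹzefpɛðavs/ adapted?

ʃeɹezeʃepɛðavasa

Substitution: /f/ → /ʃ/, giving /ʃɹzeʃpɛðavs/.
Under (C)V, the unsyllabifiable consonants are /ʃ/, /ɹ/, /ʃ/, /v/, /s/ (no codas are permitted; onsets are limited to one consonant).
Each unlicensed consonant becomes the onset of a new syllable: /ʃ/ → /ʃe/, /ɹ/ → /ɹe/, /ʃ/ → /ʃe/, /v/ → /va/, /s/ → /sa/.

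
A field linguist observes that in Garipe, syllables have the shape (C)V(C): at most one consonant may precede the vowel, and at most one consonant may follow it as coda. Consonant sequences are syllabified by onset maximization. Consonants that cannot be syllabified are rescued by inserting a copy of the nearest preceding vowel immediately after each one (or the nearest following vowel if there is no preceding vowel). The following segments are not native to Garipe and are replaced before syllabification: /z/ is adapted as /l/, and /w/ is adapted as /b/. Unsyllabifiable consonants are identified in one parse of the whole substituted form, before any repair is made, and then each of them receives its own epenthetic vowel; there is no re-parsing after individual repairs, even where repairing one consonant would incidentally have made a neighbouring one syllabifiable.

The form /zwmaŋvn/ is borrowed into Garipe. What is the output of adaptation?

Substitution: /z/ → /l/, /w/ → /b/, giving /lbmaŋvn/.
The consonants /l/, /b/, /v/, /n/ cannot be parsed into a legal (C)V(C) syllable (at most one coda consonant is licensed; onsets are limited to one consonant).
Each unlicensed consonant becomes the onset of a new syllable: /l/ → /la/, /b/ → /ba/, /v/ → /va/, /n/ → /na/.

labamaŋvana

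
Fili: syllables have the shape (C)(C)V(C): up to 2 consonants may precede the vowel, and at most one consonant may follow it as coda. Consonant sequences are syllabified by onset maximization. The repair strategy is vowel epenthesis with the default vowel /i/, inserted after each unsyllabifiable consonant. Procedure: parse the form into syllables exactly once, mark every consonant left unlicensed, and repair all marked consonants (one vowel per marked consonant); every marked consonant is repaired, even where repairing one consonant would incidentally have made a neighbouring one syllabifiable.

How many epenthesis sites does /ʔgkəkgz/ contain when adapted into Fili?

The unsyllabifiable consonants are /ʔ/, /g/, /z/; each receives one epenthetic vowel.

3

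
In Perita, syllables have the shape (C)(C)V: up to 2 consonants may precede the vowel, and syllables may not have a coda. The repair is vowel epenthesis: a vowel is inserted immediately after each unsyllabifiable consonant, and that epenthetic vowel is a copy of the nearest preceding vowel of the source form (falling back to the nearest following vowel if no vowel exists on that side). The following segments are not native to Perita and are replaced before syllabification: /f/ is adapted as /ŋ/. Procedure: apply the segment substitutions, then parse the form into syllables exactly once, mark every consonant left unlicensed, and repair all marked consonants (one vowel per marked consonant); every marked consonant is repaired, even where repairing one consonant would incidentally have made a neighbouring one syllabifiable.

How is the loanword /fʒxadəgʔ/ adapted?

Substitution: /f/ → /ŋ/, giving /ŋʒxadəgʔ/.
Under (C)(C)V, the unsyllabifiable consonants are /ŋ/, /g/, /ʔ/ (no codas are permitted; onsets may contain at most 2 consonants).
Each unlicensed consonant becomes the onset of a new syllable: /ŋ/ → /ŋa/, /g/ → /gə/, /ʔ/ → /ʔə/.

ŋaʒxadəgəʔə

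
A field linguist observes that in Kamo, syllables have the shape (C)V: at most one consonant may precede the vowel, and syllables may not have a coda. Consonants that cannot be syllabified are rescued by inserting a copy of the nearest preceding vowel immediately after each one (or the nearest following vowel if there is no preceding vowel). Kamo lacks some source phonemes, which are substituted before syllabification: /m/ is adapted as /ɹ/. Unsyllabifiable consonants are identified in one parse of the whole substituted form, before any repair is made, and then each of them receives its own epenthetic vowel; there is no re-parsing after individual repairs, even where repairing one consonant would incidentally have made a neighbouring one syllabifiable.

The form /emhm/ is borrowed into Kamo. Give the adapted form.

Substitution: /m/ → /ɹ/, giving /eɹhɹ/.
Under (C)V, the unsyllabifiable consonants are /ɹ/, /h/, /ɹ/ (no codas are permitted; onsets are limited to one consonant).
Each unlicensed consonant becomes the onset of a new syllable: /ɹ/ → /ɹe/, /h/ → /he/, /ɹ/ → /ɹe/.

eɹeheɹe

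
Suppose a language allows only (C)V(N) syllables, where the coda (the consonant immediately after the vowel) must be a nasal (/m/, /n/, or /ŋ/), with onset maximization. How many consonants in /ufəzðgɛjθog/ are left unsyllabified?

4

Syllabifying with onset maximization leaves /z/, /ð/, /j/, /g/ stranded (only a nasal (/m/, /n/, or /ŋ/) is licensed in coda position; onsets are limited to one consonant).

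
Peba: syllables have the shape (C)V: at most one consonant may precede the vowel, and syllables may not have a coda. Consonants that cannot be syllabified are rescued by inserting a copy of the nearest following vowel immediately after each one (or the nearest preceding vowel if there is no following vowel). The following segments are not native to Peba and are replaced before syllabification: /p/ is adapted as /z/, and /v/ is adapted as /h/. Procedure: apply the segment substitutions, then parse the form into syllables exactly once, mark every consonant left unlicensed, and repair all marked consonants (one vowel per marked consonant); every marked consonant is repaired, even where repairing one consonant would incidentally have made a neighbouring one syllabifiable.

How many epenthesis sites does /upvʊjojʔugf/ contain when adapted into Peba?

After substitution the input is /uzhʊjojʔugf/.
The unsyllabifiable consonants are /z/, /j/, /g/, /f/; each receives one epenthetic vowel.

4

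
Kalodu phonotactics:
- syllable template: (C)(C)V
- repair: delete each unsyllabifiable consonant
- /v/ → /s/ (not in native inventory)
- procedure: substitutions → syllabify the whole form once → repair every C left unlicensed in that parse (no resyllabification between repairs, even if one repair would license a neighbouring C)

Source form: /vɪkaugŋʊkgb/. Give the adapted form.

Substitution: /v/ → /s/, giving /sɪkaugŋʊkgb/.
Under (C)(C)V, the unsyllabifiable consonants are /k/, /g/, /b/ (no codas are permitted; onsets may contain at most 2 consonants).
Each unlicensed consonant is deleted: /k/, /g/, /b/.

sɪkaugŋʊ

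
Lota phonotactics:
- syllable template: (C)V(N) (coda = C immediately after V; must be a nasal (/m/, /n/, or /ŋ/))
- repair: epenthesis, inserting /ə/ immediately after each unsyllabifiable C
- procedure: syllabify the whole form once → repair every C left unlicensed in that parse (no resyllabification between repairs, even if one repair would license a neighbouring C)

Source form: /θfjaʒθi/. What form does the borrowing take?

Syllabifying with onset maximization leaves /θ/, /f/, /ʒ/ stranded (only a nasal (/m/, /n/, or /ŋ/) is licensed in coda position; onsets are limited to one consonant).
Each unlicensed consonant becomes the onset of a new syllable: /θ/ → /θə/, /f/ → /fə/, /ʒ/ → /ʒə/.

θəfəjaʒəθi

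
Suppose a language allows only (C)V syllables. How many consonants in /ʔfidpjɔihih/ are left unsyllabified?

4

The consonants /ʔ/, /d/, /p/, /h/ cannot be parsed into a legal (C)V syllable (no codas are permitted; onsets are limited to one consonant).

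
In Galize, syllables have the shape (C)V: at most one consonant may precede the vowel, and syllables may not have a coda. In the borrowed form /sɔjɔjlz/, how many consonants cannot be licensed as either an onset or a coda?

Syllabifying with onset maximization leaves /j/, /l/, /z/ stranded (no codas are permitted; onsets are limited to one consonant).

3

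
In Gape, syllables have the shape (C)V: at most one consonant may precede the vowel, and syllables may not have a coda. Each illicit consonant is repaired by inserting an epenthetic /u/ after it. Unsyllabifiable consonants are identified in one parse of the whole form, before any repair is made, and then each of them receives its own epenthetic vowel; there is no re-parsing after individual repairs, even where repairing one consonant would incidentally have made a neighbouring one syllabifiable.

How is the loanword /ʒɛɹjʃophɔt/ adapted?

ʒɛɹujuʃopuhɔtu

Under (C)V, the unsyllabifiable consonants are /ɹ/, /j/, /p/, /t/ (no codas are permitted; onsets are limited to one consonant).
Inserting the epenthetic vowel yields /ɹ/ → /ɹu/, /j/ → /ju/, /p/ → /pu/, /t/ → /tu/.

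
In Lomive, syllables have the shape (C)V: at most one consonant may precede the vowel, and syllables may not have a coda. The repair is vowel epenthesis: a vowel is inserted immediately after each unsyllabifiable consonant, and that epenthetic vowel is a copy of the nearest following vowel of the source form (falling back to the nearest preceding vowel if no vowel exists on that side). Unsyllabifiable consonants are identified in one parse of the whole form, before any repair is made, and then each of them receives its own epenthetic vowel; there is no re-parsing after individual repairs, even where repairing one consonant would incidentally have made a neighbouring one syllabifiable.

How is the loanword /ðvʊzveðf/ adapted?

Under (C)V, the unsyllabifiable consonants are /ð/, /z/, /ð/, /f/ (no codas are permitted; onsets are limited to one consonant).
Inserting the epenthetic vowel yields /ð/ → /ðʊ/, /z/ → /ze/, /ð/ → /ðe/, /f/ → /fe/.

ðʊvʊzeveðefe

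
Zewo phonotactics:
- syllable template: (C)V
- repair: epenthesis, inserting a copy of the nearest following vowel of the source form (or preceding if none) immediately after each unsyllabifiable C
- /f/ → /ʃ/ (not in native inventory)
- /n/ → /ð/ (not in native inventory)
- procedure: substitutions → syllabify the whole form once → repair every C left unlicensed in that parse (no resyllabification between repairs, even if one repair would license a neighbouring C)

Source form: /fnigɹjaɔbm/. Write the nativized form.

ʃiðigaɹajaɔbɔmɔ

Substitution: /f/ → /ʃ/, /n/ → /ð/, giving /ʃðigɹjaɔbm/.
The consonants /ʃ/, /g/, /ɹ/, /b/, /m/ cannot be parsed into a legal (C)V syllable (no codas are permitted; onsets are limited to one consonant).
Inserting the epenthetic vowel yields /ʃ/ → /ʃi/, /g/ → /ga/, /ɹ/ → /ɹa/, /b/ → /bɔ/, /m/ → /mɔ/.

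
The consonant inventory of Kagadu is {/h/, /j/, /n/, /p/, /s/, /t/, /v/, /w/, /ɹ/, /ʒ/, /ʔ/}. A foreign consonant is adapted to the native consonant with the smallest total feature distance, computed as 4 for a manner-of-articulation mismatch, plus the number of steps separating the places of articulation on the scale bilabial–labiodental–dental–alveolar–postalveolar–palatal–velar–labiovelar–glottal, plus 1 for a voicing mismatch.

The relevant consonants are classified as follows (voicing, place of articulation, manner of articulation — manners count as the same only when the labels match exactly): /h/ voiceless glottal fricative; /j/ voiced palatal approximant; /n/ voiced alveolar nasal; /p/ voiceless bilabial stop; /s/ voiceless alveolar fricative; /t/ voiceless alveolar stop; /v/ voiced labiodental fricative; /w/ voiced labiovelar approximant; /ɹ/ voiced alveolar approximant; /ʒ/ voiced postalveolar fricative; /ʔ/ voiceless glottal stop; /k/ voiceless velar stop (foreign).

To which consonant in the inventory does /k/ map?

/ʔ/ is closest: same manner (stop), place distance 2 (velar→glottal), same voicing; total 2. Next closest is /t/ at distance 3.

ʔ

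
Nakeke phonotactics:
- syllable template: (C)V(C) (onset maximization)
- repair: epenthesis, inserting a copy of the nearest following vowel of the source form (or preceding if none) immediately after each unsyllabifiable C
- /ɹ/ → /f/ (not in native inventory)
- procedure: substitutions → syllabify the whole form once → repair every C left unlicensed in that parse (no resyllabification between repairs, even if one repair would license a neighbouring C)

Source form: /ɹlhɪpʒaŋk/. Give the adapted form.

Substitution: /ɹ/ → /f/, giving /flhɪpʒaŋk/.
The consonants /f/, /l/, /k/ cannot be parsed into a legal (C)V(C) syllable (at most one coda consonant is licensed; onsets are limited to one consonant).
Inserting the epenthetic vowel yields /f/ → /fɪ/, /l/ → /lɪ/, /k/ → /ka/.

fɪlɪhɪpʒaŋka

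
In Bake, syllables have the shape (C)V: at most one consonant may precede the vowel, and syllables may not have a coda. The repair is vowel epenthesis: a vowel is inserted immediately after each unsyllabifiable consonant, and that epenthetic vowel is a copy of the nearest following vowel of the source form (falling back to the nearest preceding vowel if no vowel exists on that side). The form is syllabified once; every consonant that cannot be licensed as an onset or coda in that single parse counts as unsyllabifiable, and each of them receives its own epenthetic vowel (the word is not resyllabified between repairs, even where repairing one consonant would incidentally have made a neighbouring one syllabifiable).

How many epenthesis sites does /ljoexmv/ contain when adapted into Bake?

4

The unsyllabifiable consonants are /l/, /x/, /m/, /v/; each receives one epenthetic vowel.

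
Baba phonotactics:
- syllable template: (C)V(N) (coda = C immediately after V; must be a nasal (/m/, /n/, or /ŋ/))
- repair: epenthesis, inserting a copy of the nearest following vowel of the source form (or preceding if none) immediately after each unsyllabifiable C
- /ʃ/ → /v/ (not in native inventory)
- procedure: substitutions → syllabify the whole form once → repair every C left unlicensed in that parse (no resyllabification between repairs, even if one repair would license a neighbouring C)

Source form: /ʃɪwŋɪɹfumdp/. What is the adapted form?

Substitution: /ʃ/ → /v/, giving /vɪwŋɪɹfumdp/.
The consonants /w/, /ɹ/, /d/, /p/ cannot be parsed into a legal (C)V(N) syllable (only a nasal (/m/, /n/, or /ŋ/) is licensed in coda position; onsets are limited to one consonant).
Epenthesis after each stranded consonant: /w/ → /wɪ/, /ɹ/ → /ɹu/, /d/ → /du/, /p/ → /pu/.

vɪwɪŋɪɹufumdupu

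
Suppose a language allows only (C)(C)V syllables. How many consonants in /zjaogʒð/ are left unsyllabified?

The consonants /g/, /ʒ/, /ð/ cannot be parsed into a legal (C)(C)V syllable (no codas are permitted; onsets may contain at most 2 consonants).

3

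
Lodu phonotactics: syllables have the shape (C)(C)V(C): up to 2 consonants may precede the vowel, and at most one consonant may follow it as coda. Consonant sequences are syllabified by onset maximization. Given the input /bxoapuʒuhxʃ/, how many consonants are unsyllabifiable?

The consonants /x/, /ʃ/ cannot be parsed into a legal (C)(C)V(C) syllable (at most one coda consonant is licensed; onsets may contain at most 2 consonants).

2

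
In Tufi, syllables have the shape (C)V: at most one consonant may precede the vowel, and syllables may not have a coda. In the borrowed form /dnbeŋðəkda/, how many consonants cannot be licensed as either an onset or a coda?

4

Syllabifying with onset maximization leaves /d/, /n/, /ŋ/, /k/ stranded (no codas are permitted; onsets are limited to one consonant).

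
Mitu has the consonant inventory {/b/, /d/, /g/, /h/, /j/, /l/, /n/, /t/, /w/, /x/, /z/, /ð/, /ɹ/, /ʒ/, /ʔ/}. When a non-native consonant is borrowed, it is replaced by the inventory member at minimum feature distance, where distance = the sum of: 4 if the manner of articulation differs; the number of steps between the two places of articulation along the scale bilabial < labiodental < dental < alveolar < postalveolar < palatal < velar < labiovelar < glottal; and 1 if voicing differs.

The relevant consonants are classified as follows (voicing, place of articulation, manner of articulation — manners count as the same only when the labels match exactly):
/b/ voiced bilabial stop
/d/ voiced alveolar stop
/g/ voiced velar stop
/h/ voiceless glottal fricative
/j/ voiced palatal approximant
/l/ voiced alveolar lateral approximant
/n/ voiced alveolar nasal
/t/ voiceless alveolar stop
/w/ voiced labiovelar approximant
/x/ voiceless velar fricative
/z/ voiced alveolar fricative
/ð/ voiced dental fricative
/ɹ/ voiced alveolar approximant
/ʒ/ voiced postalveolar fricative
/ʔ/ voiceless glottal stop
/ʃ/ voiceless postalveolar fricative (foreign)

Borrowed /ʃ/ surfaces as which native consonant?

ʒ

/ʒ/ is closest: same manner (fricative), place distance 0 (postalveolar→postalveolar), voicing differs (+1); total 1. Next closest is /x/ at distance 2.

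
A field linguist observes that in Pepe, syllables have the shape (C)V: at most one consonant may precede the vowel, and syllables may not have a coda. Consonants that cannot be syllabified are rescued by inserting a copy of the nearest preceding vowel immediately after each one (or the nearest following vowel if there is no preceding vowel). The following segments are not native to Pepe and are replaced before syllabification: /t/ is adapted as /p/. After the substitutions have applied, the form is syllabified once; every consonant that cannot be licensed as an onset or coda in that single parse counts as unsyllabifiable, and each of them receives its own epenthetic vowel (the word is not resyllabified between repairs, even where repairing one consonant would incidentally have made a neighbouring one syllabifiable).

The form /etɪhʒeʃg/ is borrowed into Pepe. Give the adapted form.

Substitution: /t/ → /p/, giving /epɪhʒeʃg/.
Under (C)V, the unsyllabifiable consonants are /h/, /ʃ/, /g/ (no codas are permitted; onsets are limited to one consonant).
Epenthesis after each stranded consonant: /h/ → /hɪ/, /ʃ/ → /ʃe/, /g/ → /ge/.

epɪhɪʒeʃege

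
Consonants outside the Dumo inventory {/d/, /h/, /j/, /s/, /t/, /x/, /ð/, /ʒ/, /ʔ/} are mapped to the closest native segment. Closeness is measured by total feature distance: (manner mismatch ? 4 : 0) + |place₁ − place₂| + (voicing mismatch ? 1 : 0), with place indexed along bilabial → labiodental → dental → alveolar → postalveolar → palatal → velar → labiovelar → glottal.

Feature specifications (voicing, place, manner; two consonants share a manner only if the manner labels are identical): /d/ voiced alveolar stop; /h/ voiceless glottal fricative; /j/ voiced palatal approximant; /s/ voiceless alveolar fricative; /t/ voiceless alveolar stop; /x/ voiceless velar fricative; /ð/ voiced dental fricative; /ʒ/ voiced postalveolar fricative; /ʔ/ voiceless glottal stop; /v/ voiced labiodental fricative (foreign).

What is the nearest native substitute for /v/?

/ð/ is closest: same manner (fricative), place distance 1 (labiodental→dental), same voicing; total 1. Next closest is /s/ at distance 3.

ð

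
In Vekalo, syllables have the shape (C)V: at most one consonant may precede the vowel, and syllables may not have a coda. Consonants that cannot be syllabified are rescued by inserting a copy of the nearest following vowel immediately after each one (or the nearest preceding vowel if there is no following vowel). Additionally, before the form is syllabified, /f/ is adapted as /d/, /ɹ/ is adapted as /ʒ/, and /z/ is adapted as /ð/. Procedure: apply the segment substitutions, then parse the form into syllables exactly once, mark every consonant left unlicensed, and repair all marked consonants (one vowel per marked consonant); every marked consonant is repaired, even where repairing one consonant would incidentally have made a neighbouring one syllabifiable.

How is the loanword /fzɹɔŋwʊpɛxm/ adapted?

dɔðɔʒɔŋʊwʊpɛxɛmɛ

Substitution: /f/ → /d/, /z/ → /ð/, /ɹ/ → /ʒ/, giving /dðʒɔŋwʊpɛxm/.
Syllabifying with onset maximization leaves /d/, /ð/, /ŋ/, /x/, /m/ stranded (no codas are permitted; onsets are limited to one consonant).
Inserting the epenthetic vowel yields /d/ → /dɔ/, /ð/ → /ðɔ/, /ŋ/ → /ŋʊ/, /x/ → /xɛ/, /m/ → /mɛ/.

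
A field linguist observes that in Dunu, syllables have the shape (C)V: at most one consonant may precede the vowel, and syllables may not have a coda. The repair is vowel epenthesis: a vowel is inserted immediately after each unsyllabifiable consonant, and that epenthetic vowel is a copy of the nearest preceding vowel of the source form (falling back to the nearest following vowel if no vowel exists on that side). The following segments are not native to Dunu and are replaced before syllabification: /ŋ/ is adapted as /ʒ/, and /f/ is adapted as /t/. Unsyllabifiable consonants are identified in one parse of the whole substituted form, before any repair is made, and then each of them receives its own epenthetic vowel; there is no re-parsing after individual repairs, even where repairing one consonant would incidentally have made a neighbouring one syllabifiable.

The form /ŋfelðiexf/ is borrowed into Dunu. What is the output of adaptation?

Substitution: /ŋ/ → /ʒ/, /f/ → /t/, giving /ʒtelðiext/.
The consonants /ʒ/, /l/, /x/, /t/ cannot be parsed into a legal (C)V syllable (no codas are permitted; onsets are limited to one consonant).
Epenthesis after each stranded consonant: /ʒ/ → /ʒe/, /l/ → /le/, /x/ → /xe/, /t/ → /te/.

ʒeteleðiexete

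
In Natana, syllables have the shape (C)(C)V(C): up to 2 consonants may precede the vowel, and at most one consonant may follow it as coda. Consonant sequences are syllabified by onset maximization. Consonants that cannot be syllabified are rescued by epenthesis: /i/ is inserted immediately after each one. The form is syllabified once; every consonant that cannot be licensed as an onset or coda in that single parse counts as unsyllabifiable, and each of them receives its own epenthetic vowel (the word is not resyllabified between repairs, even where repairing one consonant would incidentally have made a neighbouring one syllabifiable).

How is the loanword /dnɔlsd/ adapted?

dnɔlsidi

Syllabifying with onset maximization leaves /s/, /d/ stranded (at most one coda consonant is licensed; onsets may contain at most 2 consonants).
Epenthesis after each stranded consonant: /s/ → /si/, /d/ → /di/.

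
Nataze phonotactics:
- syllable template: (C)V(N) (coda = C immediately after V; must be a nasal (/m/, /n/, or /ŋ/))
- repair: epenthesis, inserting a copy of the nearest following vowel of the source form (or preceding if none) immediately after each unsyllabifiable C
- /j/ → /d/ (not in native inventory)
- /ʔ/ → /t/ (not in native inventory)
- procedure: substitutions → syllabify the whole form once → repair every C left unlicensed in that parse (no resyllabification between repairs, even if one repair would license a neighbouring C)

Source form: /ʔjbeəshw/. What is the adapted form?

Substitution: /ʔ/ → /t/, /j/ → /d/, giving /tdbeəshw/.
Under (C)V(N), the unsyllabifiable consonants are /t/, /d/, /s/, /h/, /w/ (only a nasal (/m/, /n/, or /ŋ/) is licensed in coda position; onsets are limited to one consonant).
Epenthesis after each stranded consonant: /t/ → /te/, /d/ → /de/, /s/ → /sə/, /h/ → /hə/, /w/ → /wə/.

tedebeəsəhəwə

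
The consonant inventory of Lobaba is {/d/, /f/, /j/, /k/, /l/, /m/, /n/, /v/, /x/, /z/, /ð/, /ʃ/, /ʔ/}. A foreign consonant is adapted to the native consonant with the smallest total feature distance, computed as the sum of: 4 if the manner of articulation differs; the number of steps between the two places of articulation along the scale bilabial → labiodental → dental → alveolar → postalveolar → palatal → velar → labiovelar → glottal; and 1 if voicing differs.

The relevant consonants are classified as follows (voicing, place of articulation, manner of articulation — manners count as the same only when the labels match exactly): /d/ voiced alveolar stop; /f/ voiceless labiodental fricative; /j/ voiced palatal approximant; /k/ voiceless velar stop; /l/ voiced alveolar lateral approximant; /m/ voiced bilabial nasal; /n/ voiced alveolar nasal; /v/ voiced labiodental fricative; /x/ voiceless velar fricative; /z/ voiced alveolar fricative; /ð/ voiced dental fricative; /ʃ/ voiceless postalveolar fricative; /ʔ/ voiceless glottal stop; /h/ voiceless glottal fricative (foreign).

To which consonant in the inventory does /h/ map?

/x/ is closest: same manner (fricative), place distance 2 (glottal→velar), same voicing; total 2. Next closest is /ʃ/ at distance 4.

x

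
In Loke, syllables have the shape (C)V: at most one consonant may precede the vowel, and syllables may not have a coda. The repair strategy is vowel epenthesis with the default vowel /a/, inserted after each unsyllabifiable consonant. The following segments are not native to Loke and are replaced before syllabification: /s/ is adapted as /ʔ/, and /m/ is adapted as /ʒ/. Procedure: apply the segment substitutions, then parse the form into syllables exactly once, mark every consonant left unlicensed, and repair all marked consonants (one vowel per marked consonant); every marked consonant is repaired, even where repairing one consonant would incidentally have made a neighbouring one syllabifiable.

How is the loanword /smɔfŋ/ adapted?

Substitution: /s/ → /ʔ/, /m/ → /ʒ/, giving /ʔʒɔfŋ/.
Under (C)V, the unsyllabifiable consonants are /ʔ/, /f/, /ŋ/ (no codas are permitted; onsets are limited to one consonant).
Epenthesis after each stranded consonant: /ʔ/ → /ʔa/, /f/ → /fa/, /ŋ/ → /ŋa/.

ʔaʒɔfaŋa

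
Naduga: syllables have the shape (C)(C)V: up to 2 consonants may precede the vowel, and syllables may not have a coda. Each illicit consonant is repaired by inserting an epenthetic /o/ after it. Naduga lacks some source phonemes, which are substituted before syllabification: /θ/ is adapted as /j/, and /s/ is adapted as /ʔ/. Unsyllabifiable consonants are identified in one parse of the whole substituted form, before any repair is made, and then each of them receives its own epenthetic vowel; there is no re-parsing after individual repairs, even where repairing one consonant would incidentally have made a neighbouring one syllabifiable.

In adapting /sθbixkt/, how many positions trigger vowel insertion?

After substitution the input is /ʔjbixkt/.
The unsyllabifiable consonants are /ʔ/, /x/, /k/, /t/; each receives one epenthetic vowel.

4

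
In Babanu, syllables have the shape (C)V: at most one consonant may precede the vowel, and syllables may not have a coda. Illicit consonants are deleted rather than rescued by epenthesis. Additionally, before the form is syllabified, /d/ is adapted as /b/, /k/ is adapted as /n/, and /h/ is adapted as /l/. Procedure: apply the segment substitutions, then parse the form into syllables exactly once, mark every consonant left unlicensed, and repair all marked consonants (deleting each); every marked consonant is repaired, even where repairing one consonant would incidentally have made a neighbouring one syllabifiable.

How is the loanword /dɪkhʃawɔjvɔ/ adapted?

bɪʃawɔvɔ

Substitution: /d/ → /b/, /k/ → /n/, /h/ → /l/, giving /bɪnlʃawɔjvɔ/.
The consonants /n/, /l/, /j/ cannot be parsed into a legal (C)V syllable (no codas are permitted; onsets are limited to one consonant).
Deletion applies to /n/, /l/, /j/.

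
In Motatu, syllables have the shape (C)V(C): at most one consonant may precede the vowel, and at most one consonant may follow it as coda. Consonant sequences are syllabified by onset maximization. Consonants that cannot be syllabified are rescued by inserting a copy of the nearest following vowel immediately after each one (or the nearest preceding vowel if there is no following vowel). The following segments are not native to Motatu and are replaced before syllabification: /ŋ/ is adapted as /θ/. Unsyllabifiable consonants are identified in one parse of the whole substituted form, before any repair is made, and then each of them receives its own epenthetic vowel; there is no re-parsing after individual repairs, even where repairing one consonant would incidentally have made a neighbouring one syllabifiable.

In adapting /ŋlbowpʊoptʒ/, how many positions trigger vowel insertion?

After substitution the input is /θlbowpʊoptʒ/.
The unsyllabifiable consonants are /θ/, /l/, /t/, /ʒ/; each receives one epenthetic vowel.

4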